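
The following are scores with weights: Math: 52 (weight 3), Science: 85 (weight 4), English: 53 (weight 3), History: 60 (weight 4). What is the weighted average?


Numerator = 52×3 + 85×4 + 53×3 + 60×4
= 156 + 340 + 159 + 240
= 895
Total weight = 14
Weighted avg = 895/14
= 63.93

63.93


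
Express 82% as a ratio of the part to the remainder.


82% means 82 parts out of 100; remainder = 18
Part : remainder = 82:18
GCD = 2
= 41:9

41:9


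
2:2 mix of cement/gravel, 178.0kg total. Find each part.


Total parts = 2 + 2 = 4
cement: 178.0 × 2/4 = 89.0kg
gravel: 178.0 × 2/4 = 89.0kg
= 89.0kg and 89.0kg

89.0kg and 89.0kg


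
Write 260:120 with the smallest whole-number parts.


GCD(260, 120) = 20
260/20 : 120/20
= 13:6

13:6


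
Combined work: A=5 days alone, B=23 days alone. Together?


Rate of A = 1/5 per day
Rate of B = 1/23 per day
Combined rate = 1/5 + 1/23 = 28/115 ≈ 0.2435 per day
Days = 1 / combined rate = 115/28
≈ 4.11 days

4.11 days


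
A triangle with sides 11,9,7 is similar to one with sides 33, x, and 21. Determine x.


Scale factor = 33/11 = 3
Missing side = 9 × 3
= 27.0

27.0


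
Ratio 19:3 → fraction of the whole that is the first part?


Total parts = 19 + 3 = 22
First part: 19/22 = 19/22
= 19/22

19/22


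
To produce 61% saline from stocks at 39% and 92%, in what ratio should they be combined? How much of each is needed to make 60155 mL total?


Let x parts of 39% mix with y parts of 92%.
39x + 92y = 61(x + y)
39x + 92y = 61x + 61y
x(39 - 61) = y(61 - 92)
x/y = (92 - 61)/(61 - 39) = 31/22
Simplify: 31:22
Total parts = 53; one part = 60155/53 = 1135.00 mL
39% solution: 31×1135.00 = 35185.00 mL
92% solution: 22×1135.00 = 24970.00 mL
= ratio 31:22; 35185.00 mL and 24970.00 mL

ratio 31:22; 35185.00 mL and 24970.00 mL


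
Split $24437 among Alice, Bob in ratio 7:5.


Total parts = 7 + 5 = 12
Alice: 24437 × 7/12 = 14254.92
Bob: 24437 × 5/12 = 10182.08
= Alice: $14254.92, Bob: $10182.08

Alice: $14254.92, Bob: $10182.08


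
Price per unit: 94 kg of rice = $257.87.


Unit rate = total / quantity
= 257.87 / 94
= $2.74 per unit

$2.74 per unit


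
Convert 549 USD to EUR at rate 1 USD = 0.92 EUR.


Amount × rate = 549 × 0.92
= 505.08 EUR

505.08 EUR


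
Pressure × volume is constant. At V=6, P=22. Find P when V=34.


Inverse proportion: x × y = constant
k = 6 × 22 = 132
y₂ = k / 34 = 132 / 34
= 3.88

3.88


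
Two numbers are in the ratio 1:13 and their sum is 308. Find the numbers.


Let A = 1k, B = 13k.
1k + 13k = 308
14k = 308 → k = 308/14 = 22
A = 1×22 = 22, B = 13×22 = 286
= A = 22, B = 286

A = 22, B = 286


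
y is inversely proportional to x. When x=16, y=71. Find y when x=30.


Inverse proportion: x × y = constant
k = 16 × 71 = 1136
y₂ = k / 30 = 1136 / 30
= 37.87

37.87


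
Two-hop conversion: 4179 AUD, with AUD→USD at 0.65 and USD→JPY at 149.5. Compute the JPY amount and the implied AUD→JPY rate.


Step 1: 4179 AUD × 0.65 = 2716.35 USD
Step 2: 2716.35 USD × 149.5 = 406094.33 JPY
Implied rate AUD→JPY = 0.65 × 149.5 = 97.1750
= 406094.33 JPY; implied rate 97.1750 JPY/AUD

406094.33 JPY; implied rate 97.1750 JPY/AUD


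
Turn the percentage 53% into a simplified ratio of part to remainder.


53% means 53 parts out of 100; remainder = 47
Part : remainder = 53:47
GCD = 1
= 53:47

53:47


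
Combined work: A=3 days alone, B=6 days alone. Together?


Rate of A = 1/3 per day
Rate of B = 1/6 per day
Combined rate = 1/3 + 1/6 = 9/18 = 0.5000 per day
Days = 1 / combined rate = 18/9
= 2.00 days

2.00 days


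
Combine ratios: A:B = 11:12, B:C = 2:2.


Match B: multiply A:B by 2 → 22:24
Multiply B:C by 12 → 24:24
Combined: 22:24:24
GCD = 2
= 11:12:12

11:12:12


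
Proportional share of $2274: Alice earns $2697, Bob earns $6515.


Total income = 2697 + 6515 = $9212
Alice: $2274 × 2697/9212 = $665.76
Bob: $2274 × 6515/9212 = $1608.24
= Alice: $665.76, Bob: $1608.24

Alice: $665.76, Bob: $1608.24


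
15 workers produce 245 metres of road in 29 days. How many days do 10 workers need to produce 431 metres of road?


Days ∝ work / workers, so d₂ = d₁ × (m₁/m₂) × (w₂/w₁)
Workers factor (inverse): 15/10 = 1.5000
Work factor (direct): 431/245 ≈ 1.7592
d₂ = 29 × 15/10 × 431/245 = (29 × 15 × 431) / (10 × 245) = 187485/2450
≈ 76.52 days

76.52 days


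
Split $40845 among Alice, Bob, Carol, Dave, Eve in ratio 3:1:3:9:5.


Total parts = 3 + 1 + 3 + 9 + 5 = 21
Alice: 40845 × 3/21 = 5835.00
Bob: 40845 × 1/21 = 1945.00
Carol: 40845 × 3/21 = 5835.00
Dave: 40845 × 9/21 = 17505.00
Eve: 40845 × 5/21 = 9725.00
= Alice: $5835.00, Bob: $1945.00, Carol: $5835.00, Dave: $17505.00, Eve: $9725.00

Alice: $5835.00, Bob: $1945.00, Carol: $5835.00, Dave: $17505.00, Eve: $9725.00


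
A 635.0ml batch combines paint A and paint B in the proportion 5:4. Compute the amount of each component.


Total parts = 5 + 4 = 9
paint A: 635.0 × 5/9 = 352.8ml
paint B: 635.0 × 4/9 = 282.2ml
= 352.8ml and 282.2ml

352.8ml and 282.2ml


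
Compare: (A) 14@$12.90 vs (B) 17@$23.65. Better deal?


Deal A: $12.90/14 = $0.9214/unit
Deal B: $23.65/17 = $1.3912/unit
A is cheaper per unit
= Deal A

Deal A


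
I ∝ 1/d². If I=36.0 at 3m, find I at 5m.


I₁d₁² = I₂d₂²
I₂ = I₁ × (d₁/d₂)²
= 36.0 × (3/5)²
= 36.0 × 9/25
= 324/25
= 12.9600

12.9600


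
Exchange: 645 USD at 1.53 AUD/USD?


Amount × rate = 645 × 1.53
= 986.85 AUD

986.85 AUD


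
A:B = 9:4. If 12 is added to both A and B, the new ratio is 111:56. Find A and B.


Let A = 9k, B = 4k.
(9k + 12) / (4k + 12) = 111/56
Cross-multiply: 56(9k + 12) = 111(4k + 12)
504k + 672 = 444k + 1332
504k - 444k = 1332 - 672
60k = 660
k = 660/60 = 11
A = 9×11 = 99, B = 4×11 = 44
= A = 99, B = 44

A = 99, B = 44


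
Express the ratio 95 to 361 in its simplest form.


GCD(95, 361) = 19
95/19 : 361/19
= 5:19

5:19


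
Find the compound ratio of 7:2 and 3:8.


Compound ratio = (7×3) : (2×8)
= 21:16
GCD = 1
= 21:16

21:16


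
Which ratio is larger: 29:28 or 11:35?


29/28 = 1.0357
11/35 = 0.3143
1.0357 > 0.3143, so 29:28 is greater
= 29:28

29:28


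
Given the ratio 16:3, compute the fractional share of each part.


Total parts = 16 + 3 = 19
First part: 16/19 = 16/19
Second part: 3/19 = 3/19
= 16/19 and 3/19

16/19 and 3/19


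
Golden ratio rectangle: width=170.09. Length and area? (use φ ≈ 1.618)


φ = (1 + √5) / 2 ≈ 1.618
Length = width × φ = 170.09 × 1.618 = 275.20562
≈ 275.21
Area = width × length = 170.09 × 275.20562 = 46809.7239058 ≈ 46809.72
= Length: 275.21, Area: 46809.72

Length: 275.21, Area: 46809.72


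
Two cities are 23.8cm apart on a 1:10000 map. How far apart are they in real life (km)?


Real distance = map distance × scale
= 23.8cm × 10000
= 238000 cm = 2380.0 m
= 2.380 km

2.380 km


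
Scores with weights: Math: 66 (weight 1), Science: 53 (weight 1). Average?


Numerator = 66×1 + 53×1
= 66 + 53
= 119
Total weight = 2
Weighted avg = 119/2
= 59.50

59.50


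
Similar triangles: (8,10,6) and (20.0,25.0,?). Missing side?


Scale factor = 20.0/8 = 2.5
Missing side = 6 × 2.5
= 15.0

15.0


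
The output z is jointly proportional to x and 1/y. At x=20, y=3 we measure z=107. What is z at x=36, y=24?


z = k·x/y
Solve for k using the known point: k = z·y/x = 107×3/20 = 321/20 = 16.0500
Now evaluate at x=36, y=24:
z = k × 36 / 24 = (321 × 36) / (20 × 24) = 11556/480
= 24.0750

24.0750


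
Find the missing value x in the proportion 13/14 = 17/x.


Cross multiply: 13 × x = 14 × 17
13x = 238
x = 238 / 13
= 18.31

18.31


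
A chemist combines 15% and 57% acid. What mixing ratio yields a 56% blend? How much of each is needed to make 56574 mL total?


Let x parts of 15% mix with y parts of 57%.
15x + 57y = 56(x + y)
15x + 57y = 56x + 56y
x(15 - 56) = y(56 - 57)
x/y = (57 - 56)/(56 - 15) = 1/41
Simplify: 1:41
Total parts = 42; one part = 56574/42 = 1347.00 mL
15% solution: 1×1347.00 = 1347.00 mL
57% solution: 41×1347.00 = 55227.00 mL
= ratio 1:41; 1347.00 mL and 55227.00 mL

ratio 1:41; 1347.00 mL and 55227.00 mL


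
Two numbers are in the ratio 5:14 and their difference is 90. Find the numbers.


Let A = 5k, B = 14k.
14k - 5k = 90
9k = 90 → k = 90/9 = 10
A = 5×10 = 50, B = 14×10 = 140
= A = 50, B = 140

A = 50, B = 140


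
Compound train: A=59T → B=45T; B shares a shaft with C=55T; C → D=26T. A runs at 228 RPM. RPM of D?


Stage 1: RPM_B = RPM_A × t_A/t_B = 228 × 59/45 = 13452/45 ≈ 298.93
B and C share a shaft → RPM_C = RPM_B
Stage 2: RPM_D = RPM_C × t_C/t_D = RPM_A × (t_A×t_C)/(t_B×t_D)
Overall ratio = (59×55)/(45×26) = 3245/1170
RPM_D = 228 × 3245/1170 = 739860/1170
≈ 632.36 RPM

632.36 RPM


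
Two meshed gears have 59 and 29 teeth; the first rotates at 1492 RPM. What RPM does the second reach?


Gear ratio = 59:29 = 59:29
RPM_B = RPM_A × (teeth_A / teeth_B)
= 1492 × (59/29)
= 3035.4 RPM

3035.4 RPM


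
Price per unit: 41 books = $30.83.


Unit rate = total / quantity
= 30.83 / 41
= $0.75 per unit

$0.75 per unit


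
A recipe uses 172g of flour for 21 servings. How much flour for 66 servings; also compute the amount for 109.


Direct proportion: y/x = constant
k = 172/21 ≈ 8.1905
y at x=66: k × 66 = 172 × 66 / 21 = 11352/21 ≈ 540.57
y at x=109: k × 109 = 172 × 109 / 21 = 18748/21 ≈ 892.76
= 540.57 and 892.76

540.57 and 892.76


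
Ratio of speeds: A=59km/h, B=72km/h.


Ratio = 59:72
GCD = 1
Simplified = 59:72
Time ratio (same distance) = 72:59
Speed ratio = 59:72

59:72


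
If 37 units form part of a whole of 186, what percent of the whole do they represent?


Percentage = (part / whole) × 100
= (37 / 186) × 100
≈ 19.89%

19.89%


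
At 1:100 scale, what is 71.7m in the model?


Model size = real / scale
= 71.7 / 100
= 0.7170 m

0.7170 m


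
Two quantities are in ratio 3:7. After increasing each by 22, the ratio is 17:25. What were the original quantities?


Let A = 3k, B = 7k.
(3k + 22) / (7k + 22) = 17/25
Cross-multiply: 25(3k + 22) = 17(7k + 22)
75k + 550 = 119k + 374
75k - 119k = 374 - 550
-44k = -176
k = -176/-44 = 4
A = 3×4 = 12, B = 7×4 = 28
= A = 12, B = 28

A = 12, B = 28


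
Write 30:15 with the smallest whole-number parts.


GCD(30, 15) = 15
30/15 : 15/15
= 2:1

2:1


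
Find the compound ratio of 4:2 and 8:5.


Compound ratio = (4×8) : (2×5)
= 32:10
GCD = 2
= 16:5

16:5


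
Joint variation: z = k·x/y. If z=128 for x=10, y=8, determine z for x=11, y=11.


z = k·x/y
Solve for k using the known point: k = z·y/x = 128×8/10 = 1024/10 = 102.4000
Now evaluate at x=11, y=11:
z = k × 11 / 11 = (1024 × 11) / (10 × 11) = 11264/110
= 102.4000

102.4000


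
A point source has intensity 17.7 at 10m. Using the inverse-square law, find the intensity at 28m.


I₁d₁² = I₂d₂²
I₂ = I₁ × (d₁/d₂)²
= 17.7 × (10/28)²
= 17.7 × 100/784
= 1770/784
≈ 2.2577

2.2577


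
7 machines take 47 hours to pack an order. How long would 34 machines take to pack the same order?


Inverse proportion: x × y = constant
k = 7 × 47 = 329
y₂ = k / 34 = 329 / 34
= 9.68

9.68


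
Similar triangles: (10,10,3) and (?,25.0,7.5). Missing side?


Scale factor = 25.0/10 = 2.5
Missing side = 10 × 2.5
= 25.0

25.0


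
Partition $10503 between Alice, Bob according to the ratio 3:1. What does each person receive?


Total parts = 3 + 1 = 4
Alice: 10503 × 3/4 = 7877.25
Bob: 10503 × 1/4 = 2625.75
= Alice: $7877.25, Bob: $2625.75

Alice: $7877.25, Bob: $2625.75


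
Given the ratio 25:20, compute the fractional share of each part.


Total parts = 25 + 20 = 45
First part: 25/45 = 5/9
Second part: 20/45 = 4/9
= 5/9 and 4/9

5/9 and 4/9


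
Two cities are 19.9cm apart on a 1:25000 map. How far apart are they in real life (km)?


Real distance = map distance × scale
= 19.9cm × 25000
= 497500 cm = 4975.0 m
= 4.975 km

4.975 km


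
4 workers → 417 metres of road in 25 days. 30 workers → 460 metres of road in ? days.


Days ∝ work / workers, so d₂ = d₁ × (m₁/m₂) × (w₂/w₁)
Workers factor (inverse): 4/30 ≈ 0.1333
Work factor (direct): 460/417 ≈ 1.1031
d₂ = 25 × 4/30 × 460/417 = (25 × 4 × 460) / (30 × 417) = 46000/12510
≈ 3.68 days

3.68 days


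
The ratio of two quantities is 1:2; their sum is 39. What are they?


Let A = 1k, B = 2k.
1k + 2k = 39
3k = 39 → k = 39/3 = 13
A = 1×13 = 13, B = 2×13 = 26
= A = 13, B = 26

A = 13, B = 26


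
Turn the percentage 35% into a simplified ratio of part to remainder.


35% means 35 parts out of 100; remainder = 65
Part : remainder = 35:65
GCD = 5
= 7:13

7:13


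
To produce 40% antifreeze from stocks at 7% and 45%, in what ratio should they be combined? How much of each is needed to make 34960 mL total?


Let x parts of 7% mix with y parts of 45%.
7x + 45y = 40(x + y)
7x + 45y = 40x + 40y
x(7 - 40) = y(40 - 45)
x/y = (45 - 40)/(40 - 7) = 5/33
Simplify: 5:33
Total parts = 38; one part = 34960/38 = 920.00 mL
7% solution: 5×920.00 = 4600.00 mL
45% solution: 33×920.00 = 30360.00 mL
= ratio 5:33; 4600.00 mL and 30360.00 mL

ratio 5:33; 4600.00 mL and 30360.00 mL


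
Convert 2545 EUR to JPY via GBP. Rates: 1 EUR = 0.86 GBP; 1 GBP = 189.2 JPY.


Step 1: 2545 EUR × 0.86 = 2188.70 GBP
Step 2: 2188.70 GBP × 189.2 = 414102.04 JPY
Implied rate EUR→JPY = 0.86 × 189.2 = 162.7120
= 414102.04 JPY

414102.04 JPY


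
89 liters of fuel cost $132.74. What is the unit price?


Unit rate = total / quantity
= 132.74 / 89
= $1.49 per unit

$1.49 per unit


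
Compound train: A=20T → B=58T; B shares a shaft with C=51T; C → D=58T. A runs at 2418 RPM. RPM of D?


Stage 1: RPM_B = RPM_A × t_A/t_B = 2418 × 20/58 = 48360/58 ≈ 833.79
B and C share a shaft → RPM_C = RPM_B
Stage 2: RPM_D = RPM_C × t_C/t_D = RPM_A × (t_A×t_C)/(t_B×t_D)
Overall ratio = (20×51)/(58×58) = 1020/3364
RPM_D = 2418 × 1020/3364 = 2466360/3364
≈ 733.16 RPM

733.16 RPM


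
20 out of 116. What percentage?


Percentage = (part / whole) × 100
= (20 / 116) × 100
≈ 17.24%

17.24%


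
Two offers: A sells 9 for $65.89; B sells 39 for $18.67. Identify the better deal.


Deal A: $65.89/9 = $7.3211/unit
Deal B: $18.67/39 = $0.4787/unit
B is cheaper per unit
= Deal B

Deal B


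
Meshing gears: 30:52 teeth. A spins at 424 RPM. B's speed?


Gear ratio = 30:52 = 15:26
RPM_B = RPM_A × (teeth_A / teeth_B)
= 424 × (30/52)
= 244.6 RPM

244.6 RPM


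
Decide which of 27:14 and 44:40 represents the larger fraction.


27/14 = 1.9286
44/40 = 1.1000
1.9286 > 1.1000, so 27:14 is greater
= 27:14

27:14


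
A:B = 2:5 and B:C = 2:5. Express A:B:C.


Match B: multiply A:B by 2 → 4:10
Multiply B:C by 5 → 10:25
Combined: 4:10:25
GCD = 1
= 4:10:25

4:10:25


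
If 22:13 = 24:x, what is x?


Cross multiply: 22 × x = 13 × 24
22x = 312
x = 312 / 22
= 14.18

14.18


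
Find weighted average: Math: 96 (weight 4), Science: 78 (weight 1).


Numerator = 96×4 + 78×1
= 384 + 78
= 462
Total weight = 5
Weighted avg = 462/5
= 92.40

92.40


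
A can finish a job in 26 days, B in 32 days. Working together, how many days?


Rate of A = 1/26 per day
Rate of B = 1/32 per day
Combined rate = 1/26 + 1/32 = 58/832 ≈ 0.0697 per day
Days = 1 / combined rate = 832/58
≈ 14.34 days

14.34 days


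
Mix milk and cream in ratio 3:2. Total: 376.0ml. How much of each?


Total parts = 3 + 2 = 5
milk: 376.0 × 3/5 = 225.6ml
cream: 376.0 × 2/5 = 150.4ml
= 225.6ml and 150.4ml

225.6ml and 150.4ml


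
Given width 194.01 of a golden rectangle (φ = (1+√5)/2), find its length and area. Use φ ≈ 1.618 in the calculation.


φ = (1 + √5) / 2 ≈ 1.618
Length = width × φ = 194.01 × 1.618 = 313.90818
≈ 313.91
Area = width × length = 194.01 × 313.90818 = 60901.3260018 ≈ 60901.33
= Length: 313.91, Area: 60901.33

Length: 313.91, Area: 60901.33


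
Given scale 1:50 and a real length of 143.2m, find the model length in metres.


Model size = real / scale
= 143.2 / 50
= 2.8640 m

2.8640 m


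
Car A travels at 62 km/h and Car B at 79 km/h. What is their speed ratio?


Ratio = 62:79
GCD = 1
Simplified = 62:79
Time ratio (same distance) = 79:62
Speed ratio = 62:79

62:79


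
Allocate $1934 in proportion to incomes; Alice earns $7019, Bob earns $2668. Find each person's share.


Total income = 7019 + 2668 = $9687
Alice: $1934 × 7019/9687 = $1401.34
Bob: $1934 × 2668/9687 = $532.66
= Alice: $1401.34, Bob: $532.66

Alice: $1401.34, Bob: $532.66


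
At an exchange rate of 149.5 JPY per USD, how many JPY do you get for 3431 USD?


Amount × rate = 3431 × 149.5
= 512934.50 JPY

512934.50 JPY


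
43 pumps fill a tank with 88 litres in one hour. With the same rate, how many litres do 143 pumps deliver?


Direct proportion: y/x = constant
k = 88/43 ≈ 2.0465
y₂ = k × 143 = 88 × 143 / 43 = 12584/43
≈ 292.65

292.65


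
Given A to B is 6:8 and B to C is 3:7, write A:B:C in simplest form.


Match B: multiply A:B by 3 → 18:24
Multiply B:C by 8 → 24:56
Combined: 18:24:56
GCD = 2
= 9:12:28

9:12:28


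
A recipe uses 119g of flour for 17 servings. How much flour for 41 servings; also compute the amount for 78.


Direct proportion: y/x = constant
k = 119/17 = 7.0000
y at x=41: k × 41 = 119 × 41 / 17 = 4879/17 = 287.00
y at x=78: k × 78 = 119 × 78 / 17 = 9282/17 = 546.00
= 287.00 and 546.00

287.00 and 546.00


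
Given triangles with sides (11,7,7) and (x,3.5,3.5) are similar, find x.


Scale factor = 3.5/7 = 0.5
Missing side = 11 × 0.5
= 5.5

5.5


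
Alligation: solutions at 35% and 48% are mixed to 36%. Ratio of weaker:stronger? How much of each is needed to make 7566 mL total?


Let x parts of 35% mix with y parts of 48%.
35x + 48y = 36(x + y)
35x + 48y = 36x + 36y
x(35 - 36) = y(36 - 48)
x/y = (48 - 36)/(36 - 35) = 12/1
Simplify: 12:1
Total parts = 13; one part = 7566/13 = 582.00 mL
35% solution: 12×582.00 = 6984.00 mL
48% solution: 1×582.00 = 582.00 mL
= ratio 12:1; 6984.00 mL and 582.00 mL

ratio 12:1; 6984.00 mL and 582.00 mL


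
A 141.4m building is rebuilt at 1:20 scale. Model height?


Model size = real / scale
= 141.4 / 20
= 7.0700 m

7.0700 m


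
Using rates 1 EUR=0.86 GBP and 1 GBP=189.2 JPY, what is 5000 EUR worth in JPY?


Step 1: 5000 EUR × 0.86 = 4300.00 GBP
Step 2: 4300.00 GBP × 189.2 = 813560.00 JPY
Implied rate EUR→JPY = 0.86 × 189.2 = 162.7120
= 813560.00 JPY

813560.00 JPY


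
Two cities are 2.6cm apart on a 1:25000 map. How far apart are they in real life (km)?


Real distance = map distance × scale
= 2.6cm × 25000
= 65000 cm = 650.0 m
= 0.650 km

0.650 km


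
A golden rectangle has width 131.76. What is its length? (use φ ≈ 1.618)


φ = (1 + √5) / 2 ≈ 1.618
Length = width × φ = 131.76 × 1.618 = 213.18768
≈ 213.19

213.19


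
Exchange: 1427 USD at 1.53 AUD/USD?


Amount × rate = 1427 × 1.53
= 2183.31 AUD

2183.31 AUD


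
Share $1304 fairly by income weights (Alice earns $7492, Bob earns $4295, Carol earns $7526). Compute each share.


Total income = 7492 + 4295 + 7526 = $19313
Alice: $1304 × 7492/19313 = $505.85
Bob: $1304 × 4295/19313 = $290.00
Carol: $1304 × 7526/19313 = $508.15
= Alice: $505.85, Bob: $290.00, Carol: $508.15

Alice: $505.85, Bob: $290.00, Carol: $508.15


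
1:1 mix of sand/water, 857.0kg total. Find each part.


Total parts = 1 + 1 = 2
sand: 857.0 × 1/2 = 428.5kg
water: 857.0 × 1/2 = 428.5kg
= 428.5kg and 428.5kg

428.5kg and 428.5kg


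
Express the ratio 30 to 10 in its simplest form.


GCD(30, 10) = 10
30/10 : 10/10
= 3:1

3:1


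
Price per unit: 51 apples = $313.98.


Unit rate = total / quantity
= 313.98 / 51
= $6.16 per unit

$6.16 per unit


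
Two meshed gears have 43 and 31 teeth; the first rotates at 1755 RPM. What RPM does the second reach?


Gear ratio = 43:31 = 43:31
RPM_B = RPM_A × (teeth_A / teeth_B)
= 1755 × (43/31)
= 2434.4 RPM

2434.4 RPM


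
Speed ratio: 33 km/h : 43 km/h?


Ratio = 33:43
GCD = 1
Simplified = 33:43
Time ratio (same distance) = 43:33
Speed ratio = 33:43

33:43


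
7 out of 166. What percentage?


Percentage = (part / whole) × 100
= (7 / 166) × 100
≈ 4.22%

4.22%


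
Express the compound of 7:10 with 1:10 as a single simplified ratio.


Compound ratio = (7×1) : (10×10)
= 7:100
GCD = 1
= 7:100

7:100


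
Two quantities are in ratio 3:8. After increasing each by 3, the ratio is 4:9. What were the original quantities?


Let A = 3k, B = 8k.
(3k + 3) / (8k + 3) = 4/9
Cross-multiply: 9(3k + 3) = 4(8k + 3)
27k + 27 = 32k + 12
27k - 32k = 12 - 27
-5k = -15
k = -15/-5 = 3
A = 3×3 = 9, B = 8×3 = 24
= A = 9, B = 24

A = 9, B = 24


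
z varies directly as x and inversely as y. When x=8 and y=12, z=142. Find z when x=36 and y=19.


z = k·x/y
Solve for k using the known point: k = z·y/x = 142×12/8 = 1704/8 = 213.0000
Now evaluate at x=36, y=19:
z = k × 36 / 19 = (1704 × 36) / (8 × 19) = 61344/152
≈ 403.5789

403.5789


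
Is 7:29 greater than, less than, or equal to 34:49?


7/29 = 0.2414
34/49 = 0.6939
0.2414 < 0.6939, so 7:29 is less
= less than

less than


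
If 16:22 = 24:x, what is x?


Cross multiply: 16 × x = 22 × 24
16x = 528
x = 528 / 16
= 33.00

33.00


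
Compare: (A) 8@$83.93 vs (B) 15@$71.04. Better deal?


Deal A: $83.93/8 = $10.4913/unit
Deal B: $71.04/15 = $4.7360/unit
B is cheaper per unit
= Deal B

Deal B


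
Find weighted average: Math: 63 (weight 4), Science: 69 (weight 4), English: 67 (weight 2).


Numerator = 63×4 + 69×4 + 67×2
= 252 + 276 + 134
= 662
Total weight = 10
Weighted avg = 662/10
= 66.20

66.20


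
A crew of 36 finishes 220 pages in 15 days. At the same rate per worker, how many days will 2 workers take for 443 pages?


Days ∝ work / workers, so d₂ = d₁ × (m₁/m₂) × (w₂/w₁)
Workers factor (inverse): 36/2 = 18.0000
Work factor (direct): 443/220 ≈ 2.0136
d₂ = 15 × 36/2 × 443/220 = (15 × 36 × 443) / (2 × 220) = 239220/440
≈ 543.68 days

543.68 days


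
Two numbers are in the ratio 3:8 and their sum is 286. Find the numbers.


Let A = 3k, B = 8k.
3k + 8k = 286
11k = 286 → k = 286/11 = 26
A = 3×26 = 78, B = 8×26 = 208
= A = 78, B = 208

A = 78, B = 208


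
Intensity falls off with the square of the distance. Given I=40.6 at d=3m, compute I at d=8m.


I₁d₁² = I₂d₂²
I₂ = I₁ × (d₁/d₂)²
= 40.6 × (3/8)²
= 40.6 × 9/64
= 365.4/64
≈ 5.7094

5.7094


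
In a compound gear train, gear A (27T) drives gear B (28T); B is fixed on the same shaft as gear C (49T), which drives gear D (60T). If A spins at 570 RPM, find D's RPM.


Stage 1: RPM_B = RPM_A × t_A/t_B = 570 × 27/28 = 15390/28 ≈ 549.64
B and C share a shaft → RPM_C = RPM_B
Stage 2: RPM_D = RPM_C × t_C/t_D = RPM_A × (t_A×t_C)/(t_B×t_D)
Overall ratio = (27×49)/(28×60) = 1323/1680
RPM_D = 570 × 1323/1680 = 754110/1680
≈ 448.88 RPM

448.88 RPM


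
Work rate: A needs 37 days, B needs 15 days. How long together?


Rate of A = 1/37 per day
Rate of B = 1/15 per day
Combined rate = 1/37 + 1/15 = 52/555 ≈ 0.0937 per day
Days = 1 / combined rate = 555/52
≈ 10.67 days

10.67 days


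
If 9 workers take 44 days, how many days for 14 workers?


Inverse proportion: x × y = constant
k = 9 × 44 = 396
y₂ = k / 14 = 396 / 14
= 28.29

28.29


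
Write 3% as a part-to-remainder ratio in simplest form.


3% means 3 parts out of 100; remainder = 97
Part : remainder = 3:97
GCD = 1
= 3:97

3:97


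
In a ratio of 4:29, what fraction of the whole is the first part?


Total parts = 4 + 29 = 33
First part: 4/33 = 4/33
= 4/33

4/33


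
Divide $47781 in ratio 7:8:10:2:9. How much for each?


Total parts = 7 + 8 + 10 + 2 + 9 = 36
Part 1: 47781 × 7/36 = 9290.75
Part 2: 47781 × 8/36 = 10618.00
Part 3: 47781 × 10/36 = 13272.50
Part 4: 47781 × 2/36 = 2654.50
Part 5: 47781 × 9/36 = 11945.25
= Part 1: $9290.75, Part 2: $10618.00, Part 3: $13272.50, Part 4: $2654.50, Part 5: $11945.25

Part 1: $9290.75, Part 2: $10618.00, Part 3: $13272.50, Part 4: $2654.50, Part 5: $11945.25


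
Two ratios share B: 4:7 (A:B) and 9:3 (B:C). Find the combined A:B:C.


Match B: multiply A:B by 9 → 36:63
Multiply B:C by 7 → 63:21
Combined: 36:63:21
GCD = 3
= 12:21:7

12:21:7


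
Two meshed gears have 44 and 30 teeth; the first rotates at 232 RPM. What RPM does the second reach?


Gear ratio = 44:30 = 22:15
RPM_B = RPM_A × (teeth_A / teeth_B)
= 232 × (44/30)
= 340.3 RPM

340.3 RPM


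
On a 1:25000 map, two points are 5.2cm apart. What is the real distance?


Real distance = map distance × scale
= 5.2cm × 25000
= 130000 cm = 1300.0 m
= 1.300 km

1.300 km


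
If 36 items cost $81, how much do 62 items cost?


Direct proportion: y/x = constant
k = 81/36 = 2.2500
y₂ = k × 62 = 81 × 62 / 36 = 5022/36
= 139.50

139.50


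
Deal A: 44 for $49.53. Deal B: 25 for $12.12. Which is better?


Deal A: $49.53/44 = $1.1257/unit
Deal B: $12.12/25 = $0.4848/unit
B is cheaper per unit
= Deal B

Deal B


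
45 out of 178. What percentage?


Percentage = (part / whole) × 100
= (45 / 178) × 100
≈ 25.28%

25.28%


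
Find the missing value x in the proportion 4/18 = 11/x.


Cross multiply: 4 × x = 18 × 11
4x = 198
x = 198 / 4
= 49.50

49.50


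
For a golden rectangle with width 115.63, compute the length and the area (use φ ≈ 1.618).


φ = (1 + √5) / 2 ≈ 1.618
Length = width × φ = 115.63 × 1.618 = 187.08934
≈ 187.09
Area = width × length = 115.63 × 187.08934 = 21633.1403842 ≈ 21633.14
= Length: 187.09, Area: 21633.14

Length: 187.09, Area: 21633.14


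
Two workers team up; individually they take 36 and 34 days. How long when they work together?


Rate of A = 1/36 per day
Rate of B = 1/34 per day
Combined rate = 1/36 + 1/34 = 70/1224 ≈ 0.0572 per day
Days = 1 / combined rate = 1224/70
≈ 17.49 days

17.49 days


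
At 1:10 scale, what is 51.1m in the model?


Model size = real / scale
= 51.1 / 10
= 5.1100 m

5.1100 m


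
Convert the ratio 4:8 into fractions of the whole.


Total parts = 4 + 8 = 12
First part: 4/12 = 1/3
Second part: 8/12 = 2/3
= 1/3 and 2/3

1/3 and 2/3


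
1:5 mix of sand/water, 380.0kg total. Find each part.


Total parts = 1 + 5 = 6
sand: 380.0 × 1/6 = 63.3kg
water: 380.0 × 5/6 = 316.7kg
= 63.3kg and 316.7kg

63.3kg and 316.7kg


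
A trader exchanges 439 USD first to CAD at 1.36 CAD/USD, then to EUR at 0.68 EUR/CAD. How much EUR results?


Step 1: 439 USD × 1.36 = 597.04 CAD
Step 2: 597.04 CAD × 0.68 = 405.99 EUR
Implied rate USD→EUR = 1.36 × 0.68 = 0.9248
= 405.99 EUR

405.99 EUR


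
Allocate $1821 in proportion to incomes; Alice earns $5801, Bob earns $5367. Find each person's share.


Total income = 5801 + 5367 = $11168
Alice: $1821 × 5801/11168 = $945.88
Bob: $1821 × 5367/11168 = $875.12
= Alice: $945.88, Bob: $875.12

Alice: $945.88, Bob: $875.12


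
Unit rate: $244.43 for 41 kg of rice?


Unit rate = total / quantity
= 244.43 / 41
= $5.96 per unit

$5.96 per unit


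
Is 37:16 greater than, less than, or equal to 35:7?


37/16 = 2.3125
35/7 = 5.0000
2.3125 < 5.0000, so 37:16 is less
= less than

less than


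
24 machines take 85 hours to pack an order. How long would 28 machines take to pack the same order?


Inverse proportion: x × y = constant
k = 24 × 85 = 2040
y₂ = k / 28 = 2040 / 28
= 72.86

72.86


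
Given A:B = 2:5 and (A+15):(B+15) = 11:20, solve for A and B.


Let A = 2k, B = 5k.
(2k + 15) / (5k + 15) = 11/20
Cross-multiply: 20(2k + 15) = 11(5k + 15)
40k + 300 = 55k + 165
40k - 55k = 165 - 300
-15k = -135
k = -135/-15 = 9
A = 2×9 = 18, B = 5×9 = 45
= A = 18, B = 45

A = 18, B = 45


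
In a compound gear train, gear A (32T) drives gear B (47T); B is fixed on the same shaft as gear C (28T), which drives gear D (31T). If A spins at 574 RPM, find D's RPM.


Stage 1: RPM_B = RPM_A × t_A/t_B = 574 × 32/47 = 18368/47 ≈ 390.81
B and C share a shaft → RPM_C = RPM_B
Stage 2: RPM_D = RPM_C × t_C/t_D = RPM_A × (t_A×t_C)/(t_B×t_D)
Overall ratio = (32×28)/(47×31) = 896/1457
RPM_D = 574 × 896/1457 = 514304/1457
≈ 352.99 RPM

352.99 RPM


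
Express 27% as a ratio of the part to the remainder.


27% means 27 parts out of 100; remainder = 73
Part : remainder = 27:73
GCD = 1
= 27:73

27:73


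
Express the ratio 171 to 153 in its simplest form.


GCD(171, 153) = 9
171/9 : 153/9
= 19:17

19:17


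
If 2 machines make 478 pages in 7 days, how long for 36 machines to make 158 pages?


Days ∝ work / workers, so d₂ = d₁ × (m₁/m₂) × (w₂/w₁)
Workers factor (inverse): 2/36 ≈ 0.0556
Work factor (direct): 158/478 ≈ 0.3305
d₂ = 7 × 2/36 × 158/478 = (7 × 2 × 158) / (36 × 478) = 2212/17208
≈ 0.13 days

0.13 days


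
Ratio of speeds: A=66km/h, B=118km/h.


Ratio = 66:118
GCD = 2
Simplified = 33:59
Time ratio (same distance) = 59:33
Speed ratio = 33:59

33:59


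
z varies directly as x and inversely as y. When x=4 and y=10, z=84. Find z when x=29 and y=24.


z = k·x/y
Solve for k using the known point: k = z·y/x = 84×10/4 = 840/4 = 210.0000
Now evaluate at x=29, y=24:
z = k × 29 / 24 = (840 × 29) / (4 × 24) = 24360/96
= 253.7500

253.7500


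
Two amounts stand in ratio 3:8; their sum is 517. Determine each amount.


Let A = 3k, B = 8k.
3k + 8k = 517
11k = 517 → k = 517/11 = 47
A = 3×47 = 141, B = 8×47 = 376
= A = 141, B = 376

A = 141, B = 376


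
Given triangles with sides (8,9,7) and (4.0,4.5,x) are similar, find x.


Scale factor = 4.0/8 = 0.5
Missing side = 7 × 0.5
= 3.5

3.5


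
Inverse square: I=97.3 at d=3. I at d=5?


I₁d₁² = I₂d₂²
I₂ = I₁ × (d₁/d₂)²
= 97.3 × (3/5)²
= 97.3 × 9/25
= 875.7/25
= 35.0280

35.0280


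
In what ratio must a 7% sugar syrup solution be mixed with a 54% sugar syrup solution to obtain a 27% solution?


Let x parts of 7% mix with y parts of 54%.
7x + 54y = 27(x + y)
7x + 54y = 27x + 27y
x(7 - 27) = y(27 - 54)
x/y = (54 - 27)/(27 - 7) = 27/20
Simplify: 27:20
= 27:20

27:20


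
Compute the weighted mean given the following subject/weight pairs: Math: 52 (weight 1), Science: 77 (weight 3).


Numerator = 52×1 + 77×3
= 52 + 231
= 283
Total weight = 4
Weighted avg = 283/4
= 70.75

70.75


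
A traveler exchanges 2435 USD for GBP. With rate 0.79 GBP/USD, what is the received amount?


Amount × rate = 2435 × 0.79
= 1923.65 GBP

1923.65 GBP


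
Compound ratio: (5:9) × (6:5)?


Compound ratio = (5×6) : (9×5)
= 30:45
GCD = 15
= 2:3

2:3


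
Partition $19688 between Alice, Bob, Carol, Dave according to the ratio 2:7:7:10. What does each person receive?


Total parts = 2 + 7 + 7 + 10 = 26
Alice: 19688 × 2/26 = 1514.46
Bob: 19688 × 7/26 = 5300.62
Carol: 19688 × 7/26 = 5300.62
Dave: 19688 × 10/26 = 7572.31
= Alice: $1514.46, Bob: $5300.62, Carol: $5300.62, Dave: $7572.31

Alice: $1514.46, Bob: $5300.62, Carol: $5300.62, Dave: $7572.31


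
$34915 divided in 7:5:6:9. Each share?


Total parts = 7 + 5 + 6 + 9 = 27
Part 1: 34915 × 7/27 = 9052.04
Part 2: 34915 × 5/27 = 6465.74
Part 3: 34915 × 6/27 = 7758.89
Part 4: 34915 × 9/27 = 11638.33
= Part 1: $9052.04, Part 2: $6465.74, Part 3: $7758.89, Part 4: $11638.33

Part 1: $9052.04, Part 2: $6465.74, Part 3: $7758.89, Part 4: $11638.33


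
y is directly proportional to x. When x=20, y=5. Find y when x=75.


Direct proportion: y/x = constant
k = 5/20 = 0.2500
y₂ = k × 75 = 5 × 75 / 20 = 375/20
= 18.75

18.75


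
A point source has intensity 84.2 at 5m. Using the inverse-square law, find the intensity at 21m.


I₁d₁² = I₂d₂²
I₂ = I₁ × (d₁/d₂)²
= 84.2 × (5/21)²
= 84.2 × 25/441
= 2105/441
≈ 4.7732

4.7732


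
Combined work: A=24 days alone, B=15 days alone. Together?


Rate of A = 1/24 per day
Rate of B = 1/15 per day
Combined rate = 1/24 + 1/15 = 39/360 ≈ 0.1083 per day
Days = 1 / combined rate = 360/39
≈ 9.23 days

9.23 days


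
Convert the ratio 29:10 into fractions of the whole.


Total parts = 29 + 10 = 39
First part: 29/39 = 29/39
Second part: 10/39 = 10/39
= 29/39 and 10/39

29/39 and 10/39


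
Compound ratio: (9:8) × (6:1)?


Compound ratio = (9×6) : (8×1)
= 54:8
GCD = 2
= 27:4

27:4


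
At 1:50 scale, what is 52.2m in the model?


Model size = real / scale
= 52.2 / 50
= 1.0440 m

1.0440 m


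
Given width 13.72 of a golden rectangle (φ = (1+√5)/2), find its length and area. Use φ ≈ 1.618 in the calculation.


φ = (1 + √5) / 2 ≈ 1.618
Length = width × φ = 13.72 × 1.618 = 22.19896
≈ 22.20
Area = width × length = 13.72 × 22.19896 = 304.5697312 ≈ 304.57
= Length: 22.20, Area: 304.57

Length: 22.20, Area: 304.57


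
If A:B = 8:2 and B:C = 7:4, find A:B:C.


Match B: multiply A:B by 7 → 56:14
Multiply B:C by 2 → 14:8
Combined: 56:14:8
GCD = 2
= 28:7:4

28:7:4


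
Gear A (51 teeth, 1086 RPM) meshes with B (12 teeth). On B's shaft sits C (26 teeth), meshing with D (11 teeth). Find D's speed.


Stage 1: RPM_B = RPM_A × t_A/t_B = 1086 × 51/12 = 55386/12 = 4615.50
B and C share a shaft → RPM_C = RPM_B
Stage 2: RPM_D = RPM_C × t_C/t_D = RPM_A × (t_A×t_C)/(t_B×t_D)
Overall ratio = (51×26)/(12×11) = 1326/132
RPM_D = 1086 × 1326/132 = 1440036/132
≈ 10909.36 RPM

10909.36 RPM


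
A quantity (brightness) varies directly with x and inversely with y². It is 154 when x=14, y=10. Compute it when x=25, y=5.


z = k·x/y²
Solve for k using the known point: k = z·y²/x = 154×100/14 = 15400/14 = 1100.0000
Now evaluate at x=25, y=5:
z = k × 25 / 25 = (15400 × 25) / (14 × 25) = 385000/350
= 1100.0000

1100.0000


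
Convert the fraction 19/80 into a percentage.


Percentage = (part / whole) × 100
= (19 / 80) × 100
= 23.75%

23.75%


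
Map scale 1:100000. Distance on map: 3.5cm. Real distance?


Real distance = map distance × scale
= 3.5cm × 100000
= 350000 cm = 3500.0 m
= 3.500 km

3.500 km


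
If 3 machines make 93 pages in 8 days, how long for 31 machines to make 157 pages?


Days ∝ work / workers, so d₂ = d₁ × (m₁/m₂) × (w₂/w₁)
Workers factor (inverse): 3/31 ≈ 0.0968
Work factor (direct): 157/93 ≈ 1.6882
d₂ = 8 × 3/31 × 157/93 = (8 × 3 × 157) / (31 × 93) = 3768/2883
≈ 1.31 days

1.31 days


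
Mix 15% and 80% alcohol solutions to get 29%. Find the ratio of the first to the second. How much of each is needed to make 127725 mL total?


Let x parts of 15% mix with y parts of 80%.
15x + 80y = 29(x + y)
15x + 80y = 29x + 29y
x(15 - 29) = y(29 - 80)
x/y = (80 - 29)/(29 - 15) = 51/14
Simplify: 51:14
Total parts = 65; one part = 127725/65 = 1965.00 mL
15% solution: 51×1965.00 = 100215.00 mL
80% solution: 14×1965.00 = 27510.00 mL
= ratio 51:14; 100215.00 mL and 27510.00 mL

ratio 51:14; 100215.00 mL and 27510.00 mL


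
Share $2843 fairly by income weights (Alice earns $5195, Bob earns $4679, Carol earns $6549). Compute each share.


Total income = 5195 + 4679 + 6549 = $16423
Alice: $2843 × 5195/16423 = $899.31
Bob: $2843 × 4679/16423 = $809.99
Carol: $2843 × 6549/16423 = $1133.70
= Alice: $899.31, Bob: $809.99, Carol: $1133.70

Alice: $899.31, Bob: $809.99, Carol: $1133.70


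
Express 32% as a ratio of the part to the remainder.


32% means 32 parts out of 100; remainder = 68
Part : remainder = 32:68
GCD = 4
= 8:17

8:17


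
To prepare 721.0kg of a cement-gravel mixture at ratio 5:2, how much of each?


Total parts = 5 + 2 = 7
cement: 721.0 × 5/7 = 515.0kg
gravel: 721.0 × 2/7 = 206.0kg
= 515.0kg and 206.0kg

515.0kg and 206.0kg


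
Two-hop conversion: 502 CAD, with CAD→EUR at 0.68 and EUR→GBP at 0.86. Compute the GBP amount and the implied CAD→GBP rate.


Step 1: 502 CAD × 0.68 = 341.36 EUR
Step 2: 341.36 EUR × 0.86 = 293.57 GBP
Implied rate CAD→GBP = 0.68 × 0.86 = 0.5848
= 293.57 GBP; implied rate 0.5848 GBP/CAD

293.57 GBP; implied rate 0.5848 GBP/CAD


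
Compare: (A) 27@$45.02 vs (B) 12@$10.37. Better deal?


Deal A: $45.02/27 = $1.6674/unit
Deal B: $10.37/12 = $0.8642/unit
B is cheaper per unit
= Deal B

Deal B


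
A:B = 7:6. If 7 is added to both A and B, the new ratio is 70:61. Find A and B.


Let A = 7k, B = 6k.
(7k + 7) / (6k + 7) = 70/61
Cross-multiply: 61(7k + 7) = 70(6k + 7)
427k + 427 = 420k + 490
427k - 420k = 490 - 427
7k = 63
k = 63/7 = 9
A = 7×9 = 63, B = 6×9 = 54
= A = 63, B = 54

A = 63, B = 54


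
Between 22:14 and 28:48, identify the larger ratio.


22/14 = 1.5714
28/48 = 0.5833
1.5714 > 0.5833, so 22:14 is greater
= 22:14

22:14


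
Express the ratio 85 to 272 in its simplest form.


GCD(85, 272) = 17
85/17 : 272/17
= 5:16

5:16


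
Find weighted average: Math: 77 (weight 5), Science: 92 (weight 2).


Numerator = 77×5 + 92×2
= 385 + 184
= 569
Total weight = 7
Weighted avg = 569/7
= 81.29

81.29


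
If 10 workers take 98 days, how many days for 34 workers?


Inverse proportion: x × y = constant
k = 10 × 98 = 980
y₂ = k / 34 = 980 / 34
= 28.82

28.82


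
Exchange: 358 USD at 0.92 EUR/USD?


Amount × rate = 358 × 0.92
= 329.36 EUR

329.36 EUR


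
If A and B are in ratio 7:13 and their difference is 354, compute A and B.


Let A = 7k, B = 13k.
13k - 7k = 354
6k = 354 → k = 354/6 = 59
A = 7×59 = 413, B = 13×59 = 767
= A = 413, B = 767

A = 413, B = 767


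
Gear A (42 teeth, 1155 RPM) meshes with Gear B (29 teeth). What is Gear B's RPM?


Gear ratio = 42:29 = 42:29
RPM_B = RPM_A × (teeth_A / teeth_B)
= 1155 × (42/29)
= 1672.8 RPM

1672.8 RPM


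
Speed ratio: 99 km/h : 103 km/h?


Ratio = 99:103
GCD = 1
Simplified = 99:103
Time ratio (same distance) = 103:99
Speed ratio = 99:103

99:103


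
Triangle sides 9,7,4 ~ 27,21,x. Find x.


Scale factor = 27/9 = 3
Missing side = 4 × 3
= 12.0

12.0


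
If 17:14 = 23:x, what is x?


Cross multiply: 17 × x = 14 × 23
17x = 322
x = 322 / 17
= 18.94

18.94


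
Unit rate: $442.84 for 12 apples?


Unit rate = total / quantity
= 442.84 / 12
= $36.90 per unit

$36.90 per unit


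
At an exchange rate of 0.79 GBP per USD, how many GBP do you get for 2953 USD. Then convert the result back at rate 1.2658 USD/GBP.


Amount × rate = 2953 × 0.79 = 2332.87 GBP
Round-trip: 2332.87 × 1.2658 = 2952.95 USD
= 2332.87 GBP, then 2952.95 USD

2332.87 GBP, then 2952.95 USD


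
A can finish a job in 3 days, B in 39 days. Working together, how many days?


Rate of A = 1/3 per day
Rate of B = 1/39 per day
Combined rate = 1/3 + 1/39 = 42/117 ≈ 0.3590 per day
Days = 1 / combined rate = 117/42
≈ 2.79 days

2.79 days


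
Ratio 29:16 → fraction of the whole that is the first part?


Total parts = 29 + 16 = 45
First part: 29/45 = 29/45
= 29/45

29/45


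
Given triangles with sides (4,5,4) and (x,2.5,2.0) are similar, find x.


Scale factor = 2.5/5 = 0.5
Missing side = 4 × 0.5
= 2.0

2.0


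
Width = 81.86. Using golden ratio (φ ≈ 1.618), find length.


φ = (1 + √5) / 2 ≈ 1.618
Length = width × φ = 81.86 × 1.618 = 132.44948
≈ 132.45

132.45


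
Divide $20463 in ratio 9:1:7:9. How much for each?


Total parts = 9 + 1 + 7 + 9 = 26
Part 1: 20463 × 9/26 = 7083.35
Part 2: 20463 × 1/26 = 787.04
Part 3: 20463 × 7/26 = 5509.27
Part 4: 20463 × 9/26 = 7083.35
= Part 1: $7083.35, Part 2: $787.04, Part 3: $5509.27, Part 4: $7083.35

Part 1: $7083.35, Part 2: $787.04, Part 3: $5509.27, Part 4: $7083.35
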